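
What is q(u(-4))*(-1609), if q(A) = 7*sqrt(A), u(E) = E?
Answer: -22526*I ≈ -22526.0*I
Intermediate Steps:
q(u(-4))*(-1609) = (7*sqrt(-4))*(-1609) = (7*(2*I))*(-1609) = (14*I)*(-1609) = -22526*I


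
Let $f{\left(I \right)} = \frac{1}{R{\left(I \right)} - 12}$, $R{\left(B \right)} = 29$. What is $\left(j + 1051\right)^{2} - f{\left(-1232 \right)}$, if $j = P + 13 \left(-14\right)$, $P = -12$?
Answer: $\frac{12485632}{17} \approx 7.3445 \cdot 10^{5}$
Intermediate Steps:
$j = -194$ ($j = -12 + 13 \left(-14\right) = -12 - 182 = -194$)
$f{\left(I \right)} = \frac{1}{17}$ ($f{\left(I \right)} = \frac{1}{29 - 12} = \frac{1}{17}$)
$\left(j + 1051\right)^{2} - f{\left(-1232 \right)} = \left(-194 + 1051\right)^{2} - \frac{1}{17} = 857^{2} - \frac{1}{17} = 734449 - \frac{1}{17} = \frac{12485632}{17}$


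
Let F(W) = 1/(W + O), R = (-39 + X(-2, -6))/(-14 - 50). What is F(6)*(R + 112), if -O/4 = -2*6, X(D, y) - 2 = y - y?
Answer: 7205/3456 ≈ 2.0848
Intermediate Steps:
X(D, y) = 2 (X(D, y) = 2 + (y - y) = 2 + 0 = 2)
O = 48 (O = -(-8)*6 = -4*(-12) = 48)
R = 37/64 (R = (-39 + 2)/(-14 - 50) = -37/(-64) = -37*(-1/64) = 37/64 ≈ 0.57813)
F(W) = 1/(48 + W) (F(W) = 1/(W + 48) = 1/(48 + W))
F(6)*(R + 112) = (37/64 + 112)/(48 + 6) = (7205/64)/54 = (1/54)*(7205/64) = 7205/3456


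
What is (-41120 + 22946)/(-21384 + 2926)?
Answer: 9087/9229 ≈ 0.98461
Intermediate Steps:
(-41120 + 22946)/(-21384 + 2926) = -18174/(-18458) = -18174*(-1/18458) = 9087/9229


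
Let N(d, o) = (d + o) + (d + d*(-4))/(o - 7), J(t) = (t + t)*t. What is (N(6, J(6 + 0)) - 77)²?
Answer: 2209/4225 ≈ 0.52284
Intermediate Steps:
J(t) = 2*t² (J(t) = (2*t)*t = 2*t²)
N(d, o) = d + o - 3*d/(-7 + o) (N(d, o) = (d + o) + (d - 4*d)/(-7 + o) = (d + o) + (-3*d)/(-7 + o) = (d + o) - 3*d/(-7 + o) = d + o - 3*d/(-7 + o))
(N(6, J(6 + 0)) - 77)² = (((2*(6 + 0)²)² - 10*6 - 14*(6 + 0)² + 6*(2*(6 + 0)²))/(-7 + 2*(6 + 0)²) - 77)² = (((2*6²)² - 60 - 14*6² + 6*(2*6²))/(-7 + 2*6²) - 77)² = (((2*36)² - 60 - 14*36 + 6*(2*36))/(-7 + 2*36) - 77)² = ((72² - 60 - 7*72 + 6*72)/(-7 + 72) - 77)² = ((5184 - 60 - 504 + 432)/65 - 77)² = ((1/65)*5052 - 77)² = (5052/65 - 77)² = (47/65)² = 2209/4225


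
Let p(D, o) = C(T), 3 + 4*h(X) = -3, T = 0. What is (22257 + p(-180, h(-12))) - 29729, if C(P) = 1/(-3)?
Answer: -22417/3 ≈ -7472.3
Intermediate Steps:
C(P) = -⅓
h(X) = -3/2 (h(X) = -¾ + (¼)*(-3) = -¾ - ¾ = -3/2)
p(D, o) = -⅓
(22257 + p(-180, h(-12))) - 29729 = (22257 - ⅓) - 29729 = 66770/3 - 29729 = -22417/3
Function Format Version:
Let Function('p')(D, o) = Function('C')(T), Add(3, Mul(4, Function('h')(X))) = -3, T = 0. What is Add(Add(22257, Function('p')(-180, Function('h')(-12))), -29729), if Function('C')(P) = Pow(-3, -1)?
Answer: Rational(-22417, 3) ≈ -7472.3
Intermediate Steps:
Function('C')(P) = Rational(-1, 3)
Function('h')(X) = Rational(-3, 2) (Function('h')(X) = Add(Rational(-3, 4), Mul(Rational(1, 4), -3)) = Add(Rational(-3, 4), Rational(-3, 4)) = Rational(-3, 2))
Function('p')(D, o) = Rational(-1, 3)
Add(Add(22257, Function('p')(-180, Function('h')(-12))), -29729) = Add(Add(22257, Rational(-1, 3)), -29729) = Add(Rational(66770, 3), -29729) = Rational(-22417, 3)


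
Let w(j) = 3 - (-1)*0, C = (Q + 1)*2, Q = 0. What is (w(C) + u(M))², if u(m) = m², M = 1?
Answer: 16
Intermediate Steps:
C = 2 (C = (0 + 1)*2 = 1*2 = 2)
w(j) = 3 (w(j) = 3 - 1*0 = 3 + 0 = 3)
(w(C) + u(M))² = (3 + 1²)² = (3 + 1)² = 4² = 16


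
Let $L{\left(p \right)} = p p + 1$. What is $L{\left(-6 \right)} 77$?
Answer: $2849$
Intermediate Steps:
$L{\left(p \right)} = 1 + p^{2}$ ($L{\left(p \right)} = p^{2} + 1 = 1 + p^{2}$)
$L{\left(-6 \right)} 77 = \left(1 + \left(-6\right)^{2}\right) 77 = \left(1 + 36\right) 77 = 37 \cdot 77 = 2849$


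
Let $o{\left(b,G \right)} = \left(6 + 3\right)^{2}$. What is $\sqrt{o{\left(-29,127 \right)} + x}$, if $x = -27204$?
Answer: $i \sqrt{27123} \approx 164.69 i$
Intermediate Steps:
$o{\left(b,G \right)} = 81$ ($o{\left(b,G \right)} = 9^{2} = 81$)
$\sqrt{o{\left(-29,127 \right)} + x} = \sqrt{81 - 27204} = \sqrt{-27123} = i \sqrt{27123}$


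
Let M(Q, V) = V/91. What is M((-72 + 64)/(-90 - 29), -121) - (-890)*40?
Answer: 3239479/91 ≈ 35599.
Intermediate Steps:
M(Q, V) = V/91 (M(Q, V) = V*(1/91) = V/91)
M((-72 + 64)/(-90 - 29), -121) - (-890)*40 = (1/91)*(-121) - (-890)*40 = -121/91 - 1*(-35600) = -121/91 + 35600 = 3239479/91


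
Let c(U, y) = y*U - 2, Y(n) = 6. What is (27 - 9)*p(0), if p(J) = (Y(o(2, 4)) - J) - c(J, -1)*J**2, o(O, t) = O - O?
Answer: 108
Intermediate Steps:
o(O, t) = 0
c(U, y) = -2 + U*y (c(U, y) = U*y - 2 = -2 + U*y)
p(J) = 6 - J - J**2*(-2 - J) (p(J) = (6 - J) - (-2 + J*(-1))*J**2 = (6 - J) - (-2 - J)*J**2 = (6 - J) - J**2*(-2 - J) = 6 - J - J**2*(-2 - J))
(27 - 9)*p(0) = (27 - 9)*(6 - 1*0 + 0**2*(2 + 0)) = 18*(6 + 0 + 0*2) = 18*(6 + 0 + 0) = 18*6 = 108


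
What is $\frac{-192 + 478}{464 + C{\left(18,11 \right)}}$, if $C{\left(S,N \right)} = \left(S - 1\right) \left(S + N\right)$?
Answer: $\frac{26}{87} \approx 0.29885$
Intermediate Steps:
$C{\left(S,N \right)} = \left(-1 + S\right) \left(N + S\right)$
$\frac{-192 + 478}{464 + C{\left(18,11 \right)}} = \frac{-192 + 478}{464 + \left(18^{2} - 11 - 18 + 11 \cdot 18\right)} = \frac{286}{464 + \left(324 - 11 - 18 + 198\right)} = \frac{286}{464 + 493} = \frac{286}{957} = 286 \cdot \frac{1}{957} = \frac{26}{87}$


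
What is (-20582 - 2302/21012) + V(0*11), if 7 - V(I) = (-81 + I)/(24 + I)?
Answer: -864506573/42024 ≈ -20572.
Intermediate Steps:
V(I) = 7 - (-81 + I)/(24 + I)
(-20582 - 2302/21012) + V(0*11) = (-20582 - 2302/21012) + 3*(83 + 2*(0*11))/(24 + 0*11) = (-20582 - 2302*1/21012) + 3*(83 + 2*0)/(24 + 0) = (-20582 - 1151/10506) + 3*(83 + 0)/24 = -216235643/10506 + 3*(1/24)*83 = -216235643/10506 + 83/8 = -864506573/42024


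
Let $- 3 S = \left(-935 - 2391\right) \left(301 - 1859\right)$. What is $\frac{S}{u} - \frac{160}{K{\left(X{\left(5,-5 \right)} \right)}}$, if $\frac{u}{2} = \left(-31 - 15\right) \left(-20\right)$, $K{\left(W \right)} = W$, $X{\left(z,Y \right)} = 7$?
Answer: $- \frac{9289139}{9660} \approx -961.61$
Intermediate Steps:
$u = 1840$ ($u = 2 \left(-31 - 15\right) \left(-20\right) = 2 \left(\left(-46\right) \left(-20\right)\right) = 2 \cdot 920 = 1840$)
$S = - \frac{5181908}{3}$ ($S = - \frac{\left(-935 - 2391\right) \left(301 - 1859\right)}{3} = - \frac{\left(-3326\right) \left(-1558\right)}{3} = \left(- \frac{1}{3}\right) 5181908 = - \frac{5181908}{3} \approx -1.7273 \cdot 10^{6}$)
$\frac{S}{u} - \frac{160}{K{\left(X{\left(5,-5 \right)} \right)}} = - \frac{5181908}{3 \cdot 1840} - \frac{160}{7} = \left(- \frac{5181908}{3}\right) \frac{1}{1840} - \frac{160}{7} = - \frac{1295477}{1380} - \frac{160}{7} = - \frac{9289139}{9660}$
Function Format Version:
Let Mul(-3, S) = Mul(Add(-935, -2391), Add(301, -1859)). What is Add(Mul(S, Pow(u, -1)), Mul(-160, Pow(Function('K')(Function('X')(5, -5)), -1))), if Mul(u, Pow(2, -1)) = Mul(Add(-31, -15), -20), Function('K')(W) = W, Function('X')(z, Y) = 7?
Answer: Rational(-9289139, 9660) ≈ -961.61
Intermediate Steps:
u = 1840 (u = Mul(2, Mul(Add(-31, -15), -20)) = Mul(2, Mul(-46, -20)) = Mul(2, 920) = 1840)
S = Rational(-5181908, 3) (S = Mul(Rational(-1, 3), Mul(Add(-935, -2391), Add(301, -1859))) = Mul(Rational(-1, 3), Mul(-3326, -1558)) = Mul(Rational(-1, 3), 5181908) = Rational(-5181908, 3) ≈ -1.7273e+6)
Add(Mul(S, Pow(u, -1)), Mul(-160, Pow(Function('K')(Function('X')(5, -5)), -1))) = Add(Mul(Rational(-5181908, 3), Pow(1840, -1)), Mul(-160, Pow(7, -1))) = Add(Mul(Rational(-5181908, 3), Rational(1, 1840)), Mul(-160, Rational(1, 7))) = Add(Rational(-1295477, 1380), Rational(-160, 7)) = Rational(-9289139, 9660)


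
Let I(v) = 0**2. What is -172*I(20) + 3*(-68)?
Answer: -204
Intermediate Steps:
I(v) = 0
-172*I(20) + 3*(-68) = -172*0 + 3*(-68) = 0 - 204 = -204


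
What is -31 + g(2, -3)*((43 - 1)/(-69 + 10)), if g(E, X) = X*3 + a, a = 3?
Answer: -1577/59 ≈ -26.729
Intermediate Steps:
g(E, X) = 3 + 3*X (g(E, X) = X*3 + 3 = 3*X + 3 = 3 + 3*X)
-31 + g(2, -3)*((43 - 1)/(-69 + 10)) = -31 + (3 + 3*(-3))*((43 - 1)/(-69 + 10)) = -31 + (3 - 9)*(42/(-59)) = -31 - 252*(-1)/59 = -31 - 6*(-42/59) = -31 + 252/59 = -1577/59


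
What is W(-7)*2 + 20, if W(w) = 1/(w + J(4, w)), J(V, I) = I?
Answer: 139/7 ≈ 19.857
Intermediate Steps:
W(w) = 1/(2*w) (W(w) = 1/(w + w) = 1/(2*w))
W(-7)*2 + 20 = ((1/2)/(-7))*2 + 20 = ((1/2)*(-1/7))*2 + 20 = -1/14*2 + 20 = -1/7 + 20 = 139/7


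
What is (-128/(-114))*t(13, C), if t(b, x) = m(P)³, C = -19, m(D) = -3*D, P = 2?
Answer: -4608/19 ≈ -242.53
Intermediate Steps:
t(b, x) = -216 (t(b, x) = (-3*2)³ = (-6)³ = -216)
(-128/(-114))*t(13, C) = -128/(-114)*(-216) = -128*(-1/114)*(-216) = (64/57)*(-216) = -4608/19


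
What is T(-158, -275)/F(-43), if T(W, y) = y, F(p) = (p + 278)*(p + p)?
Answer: 55/4042 ≈ 0.013607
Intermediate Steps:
F(p) = 2*p*(278 + p) (F(p) = (278 + p)*(2*p) = 2*p*(278 + p))
T(-158, -275)/F(-43) = -275*(-1/(86*(278 - 43))) = -275/(2*(-43)*235) = -275/(-20210) = -275*(-1/20210) = 55/4042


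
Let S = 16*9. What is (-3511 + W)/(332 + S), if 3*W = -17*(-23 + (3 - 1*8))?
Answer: -10057/1428 ≈ -7.0427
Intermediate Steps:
S = 144
W = 476/3 (W = (-17*(-23 + (3 - 1*8)))/3 = (-17*(-23 + (3 - 8)))/3 = (-17*(-23 - 5))/3 = (-17*(-28))/3 = (⅓)*476 = 476/3 ≈ 158.67)
(-3511 + W)/(332 + S) = (-3511 + 476/3)/(332 + 144) = -10057/3/476 = -10057/3*1/476 = -10057/1428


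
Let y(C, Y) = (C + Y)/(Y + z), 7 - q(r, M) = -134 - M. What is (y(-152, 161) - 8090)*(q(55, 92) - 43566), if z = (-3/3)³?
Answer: 56089845203/160 ≈ 3.5056e+8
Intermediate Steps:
z = -1 (z = (-3*⅓)³ = (-1)³ = -1)
q(r, M) = 141 + M (q(r, M) = 7 - (-134 - M) = 7 + (134 + M) = 141 + M)
y(C, Y) = (C + Y)/(-1 + Y) (y(C, Y) = (C + Y)/(Y - 1) = (C + Y)/(-1 + Y))
(y(-152, 161) - 8090)*(q(55, 92) - 43566) = ((-152 + 161)/(-1 + 161) - 8090)*((141 + 92) - 43566) = (9/160 - 8090)*(233 - 43566) = ((1/160)*9 - 8090)*(-43333) = (9/160 - 8090)*(-43333) = -1294391/160*(-43333) = 56089845203/160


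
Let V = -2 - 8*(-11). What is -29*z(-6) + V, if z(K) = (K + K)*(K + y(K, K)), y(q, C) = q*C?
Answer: 10526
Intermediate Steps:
y(q, C) = C*q
z(K) = 2*K*(K + K²) (z(K) = (K + K)*(K + K*K) = (2*K)*(K + K²) = 2*K*(K + K²))
V = 86 (V = -2 + 88 = 86)
-29*z(-6) + V = -58*(-6)²*(1 - 6) + 86 = -58*36*(-5) + 86 = -29*(-360) + 86 = 10440 + 86 = 10526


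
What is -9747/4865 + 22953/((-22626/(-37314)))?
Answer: 77157360402/2038435 ≈ 37851.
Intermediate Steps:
-9747/4865 + 22953/((-22626/(-37314))) = -9747*1/4865 + 22953/((-22626*(-1/37314))) = -9747/4865 + 22953/(419/691) = -9747/4865 + 22953*(691/419) = -9747/4865 + 15860523/419 = 77157360402/2038435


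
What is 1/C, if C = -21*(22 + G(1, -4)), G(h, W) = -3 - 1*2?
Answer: -1/357 ≈ -0.0028011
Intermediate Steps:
G(h, W) = -5 (G(h, W) = -3 - 2 = -5)
C = -357 (C = -21*(22 - 5) = -21*17 = -357)
1/C = 1/(-357) = -1/357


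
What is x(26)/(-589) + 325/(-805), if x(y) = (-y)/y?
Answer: -38124/94829 ≈ -0.40203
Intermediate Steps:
x(y) = -1
x(26)/(-589) + 325/(-805) = -1/(-589) + 325/(-805) = -1*(-1/589) + 325*(-1/805) = 1/589 - 65/161 = -38124/94829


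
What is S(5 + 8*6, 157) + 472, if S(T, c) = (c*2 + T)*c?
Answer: 58091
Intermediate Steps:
S(T, c) = c*(T + 2*c) (S(T, c) = (2*c + T)*c = (T + 2*c)*c = c*(T + 2*c))
S(5 + 8*6, 157) + 472 = 157*((5 + 8*6) + 2*157) + 472 = 157*((5 + 48) + 314) + 472 = 157*(53 + 314) + 472 = 157*367 + 472 = 57619 + 472 = 58091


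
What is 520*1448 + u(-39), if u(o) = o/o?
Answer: 752961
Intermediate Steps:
u(o) = 1
520*1448 + u(-39) = 520*1448 + 1 = 752960 + 1 = 752961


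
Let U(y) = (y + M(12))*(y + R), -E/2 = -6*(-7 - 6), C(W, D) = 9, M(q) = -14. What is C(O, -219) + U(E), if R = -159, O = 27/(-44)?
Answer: 53559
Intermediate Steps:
O = -27/44 (O = 27*(-1/44) = -27/44 ≈ -0.61364)
E = -156 (E = -(-12)*(-7 - 6) = -(-12)*(-13) = -2*78 = -156)
U(y) = (-159 + y)*(-14 + y) (U(y) = (y - 14)*(y - 159) = (-14 + y)*(-159 + y) = (-159 + y)*(-14 + y))
C(O, -219) + U(E) = 9 + (2226 + (-156)² - 173*(-156)) = 9 + (2226 + 24336 + 26988) = 9 + 53550 = 53559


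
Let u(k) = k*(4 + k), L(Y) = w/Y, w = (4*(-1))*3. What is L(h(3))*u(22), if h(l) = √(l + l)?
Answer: -1144*√6 ≈ -2802.2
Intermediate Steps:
h(l) = √2*√l (h(l) = √(2*l) = √2*√l)
w = -12 (w = -4*3 = -12)
L(Y) = -12/Y
L(h(3))*u(22) = (-12*√6/6)*(22*(4 + 22)) = (-12*√6/6)*(22*26) = -2*√6*572 = -1144*√6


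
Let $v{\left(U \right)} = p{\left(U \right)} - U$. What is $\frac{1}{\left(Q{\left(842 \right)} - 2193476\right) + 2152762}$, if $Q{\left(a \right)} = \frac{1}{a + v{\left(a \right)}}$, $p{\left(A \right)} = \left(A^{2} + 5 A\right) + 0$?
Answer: $- \frac{713174}{29036166235} \approx -2.4562 \cdot 10^{-5}$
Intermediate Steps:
$p{\left(A \right)} = A^{2} + 5 A$
$v{\left(U \right)} = - U + U \left(5 + U\right)$ ($v{\left(U \right)} = U \left(5 + U\right) - U = - U + U \left(5 + U\right)$)
$Q{\left(a \right)} = \frac{1}{a + a \left(4 + a\right)}$
$\frac{1}{\left(Q{\left(842 \right)} - 2193476\right) + 2152762} = \frac{1}{\left(\frac{1}{842 \left(5 + 842\right)} - 2193476\right) + 2152762} = \frac{1}{\left(\frac{1}{842 \cdot 847} - 2193476\right) + 2152762} = \frac{1}{\left(\frac{1}{842} \cdot \frac{1}{847} - 2193476\right) + 2152762} = \frac{1}{\left(\frac{1}{713174} - 2193476\right) + 2152762} = \frac{1}{- \frac{1564330052823}{713174} + 2152762} = \frac{1}{- \frac{29036166235}{713174}} = - \frac{713174}{29036166235}$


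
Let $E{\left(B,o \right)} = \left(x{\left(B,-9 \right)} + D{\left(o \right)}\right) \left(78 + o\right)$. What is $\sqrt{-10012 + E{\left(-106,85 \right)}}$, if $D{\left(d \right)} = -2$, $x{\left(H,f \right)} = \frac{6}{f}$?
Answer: $\frac{2 i \sqrt{23505}}{3} \approx 102.21 i$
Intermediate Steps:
$E{\left(B,o \right)} = -208 - \frac{8 o}{3}$ ($E{\left(B,o \right)} = \left(\frac{6}{-9} - 2\right) \left(78 + o\right) = \left(6 \left(- \frac{1}{9}\right) - 2\right) \left(78 + o\right) = \left(- \frac{2}{3} - 2\right) \left(78 + o\right) = - \frac{8 \left(78 + o\right)}{3} = -208 - \frac{8 o}{3}$)
$\sqrt{-10012 + E{\left(-106,85 \right)}} = \sqrt{-10012 - \frac{1304}{3}} = \sqrt{- \frac{31340}{3}} = \frac{2 i \sqrt{23505}}{3}$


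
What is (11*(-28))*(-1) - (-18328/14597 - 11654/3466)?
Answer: 7908172251/25296601 ≈ 312.62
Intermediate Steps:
(11*(-28))*(-1) - (-18328/14597 - 11654/3466) = -308*(-1) - (-18328*1/14597 - 11654*1/3466) = 308 - (-18328/14597 - 5827/1733) = 308 - 1*(-116819143/25296601) = 308 + 116819143/25296601 = 7908172251/25296601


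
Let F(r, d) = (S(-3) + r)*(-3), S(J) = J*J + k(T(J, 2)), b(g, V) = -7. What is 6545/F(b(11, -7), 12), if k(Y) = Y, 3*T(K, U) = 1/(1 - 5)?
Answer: -26180/23 ≈ -1138.3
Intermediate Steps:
T(K, U) = -1/12 (T(K, U) = 1/(3*(1 - 5)) = (⅓)/(-4) = (⅓)*(-¼) = -1/12)
S(J) = -1/12 + J² (S(J) = J*J - 1/12 = J² - 1/12 = -1/12 + J²)
F(r, d) = -107/4 - 3*r (F(r, d) = ((-1/12 + (-3)²) + r)*(-3) = ((-1/12 + 9) + r)*(-3) = (107/12 + r)*(-3) = -107/4 - 3*r)
6545/F(b(11, -7), 12) = 6545/(-107/4 - 3*(-7)) = 6545/(-107/4 + 21) = 6545/(-23/4) = 6545*(-4/23) = -26180/23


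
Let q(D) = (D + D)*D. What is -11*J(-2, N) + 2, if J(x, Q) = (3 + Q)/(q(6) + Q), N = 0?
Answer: 37/24 ≈ 1.5417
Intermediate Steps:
q(D) = 2*D² (q(D) = (2*D)*D = 2*D²)
J(x, Q) = (3 + Q)/(72 + Q) (J(x, Q) = (3 + Q)/(2*6² + Q) = (3 + Q)/(2*36 + Q) = (3 + Q)/(72 + Q))
-11*J(-2, N) + 2 = -11*(3 + 0)/(72 + 0) + 2 = -11*3/72 + 2 = -11*1/24 + 2 = -11/24 + 2 = 37/24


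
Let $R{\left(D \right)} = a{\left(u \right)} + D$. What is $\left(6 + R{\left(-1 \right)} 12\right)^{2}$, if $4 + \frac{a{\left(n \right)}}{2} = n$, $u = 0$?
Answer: $10404$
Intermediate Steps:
$a{\left(n \right)} = -8 + 2 n$
$R{\left(D \right)} = -8 + D$ ($R{\left(D \right)} = \left(-8 + 2 \cdot 0\right) + D = \left(-8 + 0\right) + D = -8 + D$)
$\left(6 + R{\left(-1 \right)} 12\right)^{2} = \left(6 + \left(-8 - 1\right) 12\right)^{2} = \left(6 - 108\right)^{2} = \left(-102\right)^{2} = 10404$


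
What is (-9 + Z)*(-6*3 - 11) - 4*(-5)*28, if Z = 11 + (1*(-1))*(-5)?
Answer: 357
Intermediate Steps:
Z = 16 (Z = 11 - 1*(-5) = 11 + 5 = 16)
(-9 + Z)*(-6*3 - 11) - 4*(-5)*28 = (-9 + 16)*(-6*3 - 11) - 4*(-5)*28 = 7*(-18 - 11) + 20*28 = 7*(-29) + 560 = -203 + 560 = 357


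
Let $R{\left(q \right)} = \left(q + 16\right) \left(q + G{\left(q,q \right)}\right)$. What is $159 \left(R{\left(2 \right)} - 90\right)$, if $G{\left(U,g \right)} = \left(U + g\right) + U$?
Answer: $8586$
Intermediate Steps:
$G{\left(U,g \right)} = g + 2 U$
$R{\left(q \right)} = 4 q \left(16 + q\right)$ ($R{\left(q \right)} = \left(q + 16\right) \left(q + \left(q + 2 q\right)\right) = \left(16 + q\right) \left(q + 3 q\right) = \left(16 + q\right) 4 q = 4 q \left(16 + q\right)$)
$159 \left(R{\left(2 \right)} - 90\right) = 159 \left(4 \cdot 2 \left(16 + 2\right) - 90\right) = 159 \left(4 \cdot 2 \cdot 18 - 90\right) = 159 \left(144 - 90\right) = 159 \cdot 54 = 8586$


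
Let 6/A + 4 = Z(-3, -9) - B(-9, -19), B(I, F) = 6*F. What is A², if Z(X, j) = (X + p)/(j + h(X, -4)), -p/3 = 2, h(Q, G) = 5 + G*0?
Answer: 576/201601 ≈ 0.0028571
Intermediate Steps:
h(Q, G) = 5 (h(Q, G) = 5 + 0 = 5)
p = -6 (p = -3*2 = -6)
Z(X, j) = (-6 + X)/(5 + j) (Z(X, j) = (X - 6)/(j + 5) = (-6 + X)/(5 + j))
A = 24/449 (A = 6/(-4 + ((-6 - 3)/(5 - 9) - 6*(-19))) = 6/(-4 + (-9/(-4) - 1*(-114))) = 6/(-4 + (-¼*(-9) + 114)) = 6/(-4 + (9/4 + 114)) = 6/(-4 + 465/4) = 6/(449/4) = 6*(4/449) = 24/449 ≈ 0.053452)
A² = (24/449)² = 576/201601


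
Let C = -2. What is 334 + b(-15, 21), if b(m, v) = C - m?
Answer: 347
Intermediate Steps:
b(m, v) = -2 - m
334 + b(-15, 21) = 334 + (-2 - 1*(-15)) = 334 + (-2 + 15) = 334 + 13 = 347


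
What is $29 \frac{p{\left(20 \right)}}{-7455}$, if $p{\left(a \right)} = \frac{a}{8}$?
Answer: $- \frac{29}{2982} \approx -0.009725$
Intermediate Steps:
$p{\left(a \right)} = \frac{a}{8}$ ($p{\left(a \right)} = a \frac{1}{8} = \frac{a}{8}$)
$29 \frac{p{\left(20 \right)}}{-7455} = 29 \frac{\frac{1}{8} \cdot 20}{-7455} = 29 \cdot \frac{5}{2} \left(- \frac{1}{7455}\right) = 29 \left(- \frac{1}{2982}\right) = - \frac{29}{2982}$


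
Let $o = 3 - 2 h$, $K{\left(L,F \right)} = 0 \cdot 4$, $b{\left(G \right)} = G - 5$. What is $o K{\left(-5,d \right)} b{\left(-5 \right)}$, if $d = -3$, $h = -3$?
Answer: $0$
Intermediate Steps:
$b{\left(G \right)} = -5 + G$
$K{\left(L,F \right)} = 0$
$o = 9$ ($o = 3 - -6 = 3 + 6 = 9$)
$o K{\left(-5,d \right)} b{\left(-5 \right)} = 9 \cdot 0 \left(-5 - 5\right) = 0 \left(-10\right) = 0$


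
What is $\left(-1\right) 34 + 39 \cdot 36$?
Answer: $1370$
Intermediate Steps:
$\left(-1\right) 34 + 39 \cdot 36 = -34 + 1404 = 1370$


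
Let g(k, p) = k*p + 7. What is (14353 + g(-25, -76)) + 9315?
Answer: 25575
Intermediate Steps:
g(k, p) = 7 + k*p
(14353 + g(-25, -76)) + 9315 = (14353 + (7 - 25*(-76))) + 9315 = (14353 + (7 + 1900)) + 9315 = (14353 + 1907) + 9315 = 16260 + 9315 = 25575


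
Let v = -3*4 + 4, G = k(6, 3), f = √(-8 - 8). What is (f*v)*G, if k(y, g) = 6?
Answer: -192*I ≈ -192.0*I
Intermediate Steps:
f = 4*I (f = √(-16) = 4*I ≈ 4.0*I)
G = 6
v = -8 (v = -12 + 4 = -8)
(f*v)*G = ((4*I)*(-8))*6 = -32*I*6 = -192*I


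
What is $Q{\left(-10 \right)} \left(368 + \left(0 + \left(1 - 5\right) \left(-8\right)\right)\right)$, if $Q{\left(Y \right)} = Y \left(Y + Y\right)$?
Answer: $80000$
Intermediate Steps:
$Q{\left(Y \right)} = 2 Y^{2}$ ($Q{\left(Y \right)} = Y 2 Y = 2 Y^{2}$)
$Q{\left(-10 \right)} \left(368 + \left(0 + \left(1 - 5\right) \left(-8\right)\right)\right) = 2 \left(-10\right)^{2} \left(368 + \left(0 + \left(1 - 5\right) \left(-8\right)\right)\right) = 2 \cdot 100 \left(368 + \left(0 - -32\right)\right) = 200 \left(368 + \left(0 + 32\right)\right) = 200 \left(368 + 32\right) = 200 \cdot 400 = 80000$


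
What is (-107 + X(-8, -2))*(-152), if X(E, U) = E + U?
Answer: 17784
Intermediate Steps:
(-107 + X(-8, -2))*(-152) = (-107 + (-8 - 2))*(-152) = (-107 - 10)*(-152) = -117*(-152) = 17784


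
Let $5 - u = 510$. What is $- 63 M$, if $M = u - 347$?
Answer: $53676$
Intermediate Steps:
$u = -505$ ($u = 5 - 510 = -505$)
$M = -852$ ($M = -505 - 347 = -852$)
$- 63 M = \left(-63\right) \left(-852\right) = 53676$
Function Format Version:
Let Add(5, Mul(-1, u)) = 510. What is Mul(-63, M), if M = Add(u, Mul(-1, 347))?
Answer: 53676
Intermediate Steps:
u = -505 (u = Add(5, Mul(-1, 510)) = Add(5, -510) = -505)
M = -852 (M = Add(-505, Mul(-1, 347)) = Add(-505, -347) = -852)
Mul(-63, M) = Mul(-63, -852) = 53676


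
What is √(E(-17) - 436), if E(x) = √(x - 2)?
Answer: √(-436 + I*√19) ≈ 0.1044 + 20.881*I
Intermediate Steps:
E(x) = √(-2 + x)
√(E(-17) - 436) = √(√(-2 - 17) - 436) = √(√(-19) - 436) = √(I*√19 - 436) = √(-436 + I*√19)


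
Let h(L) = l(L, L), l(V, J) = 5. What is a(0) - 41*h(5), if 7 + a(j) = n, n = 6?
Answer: -206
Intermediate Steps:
a(j) = -1 (a(j) = -7 + 6 = -1)
h(L) = 5
a(0) - 41*h(5) = -1 - 41*5 = -1 - 205 = -206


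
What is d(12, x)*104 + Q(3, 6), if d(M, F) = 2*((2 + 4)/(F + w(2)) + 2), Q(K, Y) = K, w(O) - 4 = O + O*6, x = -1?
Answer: 8371/17 ≈ 492.41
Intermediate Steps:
w(O) = 4 + 7*O (w(O) = 4 + (O + O*6) = 4 + (O + 6*O) = 4 + 7*O)
d(M, F) = 4 + 12/(18 + F) (d(M, F) = 2*((2 + 4)/(F + (4 + 7*2)) + 2) = 2*(6/(F + (4 + 14)) + 2) = 2*(6/(F + 18) + 2) = 2*(6/(18 + F) + 2) = 2*(2 + 6/(18 + F)) = 4 + 12/(18 + F))
d(12, x)*104 + Q(3, 6) = (4*(21 - 1)/(18 - 1))*104 + 3 = (4*20/17)*104 + 3 = (4*(1/17)*20)*104 + 3 = (80/17)*104 + 3 = 8320/17 + 3 = 8371/17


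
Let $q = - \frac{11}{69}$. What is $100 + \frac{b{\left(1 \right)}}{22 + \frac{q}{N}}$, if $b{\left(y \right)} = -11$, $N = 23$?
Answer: $\frac{315713}{3173} \approx 99.5$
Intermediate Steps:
$q = - \frac{11}{69}$ ($q = \left(-11\right) \frac{1}{69} = - \frac{11}{69} \approx -0.15942$)
$100 + \frac{b{\left(1 \right)}}{22 + \frac{q}{N}} = 100 - \frac{11}{22 - \frac{11}{69 \cdot 23}} = 100 - \frac{11}{22 - \frac{11}{1587}} = 100 - \frac{11}{\frac{34903}{1587}} = 100 - \frac{1587}{3173} = \frac{315713}{3173}$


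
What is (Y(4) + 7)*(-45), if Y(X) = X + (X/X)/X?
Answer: -2025/4 ≈ -506.25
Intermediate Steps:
Y(X) = X + 1/X
(Y(4) + 7)*(-45) = ((4 + 1/4) + 7)*(-45) = (17/4 + 7)*(-45) = (45/4)*(-45) = -2025/4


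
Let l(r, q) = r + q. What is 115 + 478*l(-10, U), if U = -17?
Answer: -12791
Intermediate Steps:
l(r, q) = q + r
115 + 478*l(-10, U) = 115 + 478*(-17 - 10) = 115 + 478*(-27) = 115 - 12906 = -12791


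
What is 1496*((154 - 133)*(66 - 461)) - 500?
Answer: -12409820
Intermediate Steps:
1496*((154 - 133)*(66 - 461)) - 500 = 1496*(21*(-395)) - 500 = 1496*(-8295) - 500 = -12409320 - 500 = -12409820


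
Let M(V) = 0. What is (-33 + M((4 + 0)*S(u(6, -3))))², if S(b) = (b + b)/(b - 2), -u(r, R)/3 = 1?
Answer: 1089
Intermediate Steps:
u(r, R) = -3 (u(r, R) = -3*1 = -3)
S(b) = 2*b/(-2 + b) (S(b) = (2*b)/(-2 + b) = 2*b/(-2 + b))
(-33 + M((4 + 0)*S(u(6, -3))))² = (-33 + 0)² = (-33)² = 1089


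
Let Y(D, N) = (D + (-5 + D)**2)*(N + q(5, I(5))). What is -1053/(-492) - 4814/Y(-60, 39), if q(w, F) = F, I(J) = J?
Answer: 15883691/7513660 ≈ 2.1140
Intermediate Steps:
Y(D, N) = (5 + N)*(D + (-5 + D)**2) (Y(D, N) = (D + (-5 + D)**2)*(N + 5) = (D + (-5 + D)**2)*(5 + N) = (5 + N)*(D + (-5 + D)**2))
-1053/(-492) - 4814/Y(-60, 39) = -1053/(-492) - 4814/(5*(-60) + 5*(-5 - 60)**2 - 60*39 + 39*(-5 - 60)**2) = -1053*(-1/492) - 4814/(-300 + 5*(-65)**2 - 2340 + 39*(-65)**2) = 351/164 - 4814/(-300 + 5*4225 - 2340 + 39*4225) = 351/164 - 4814/(-300 + 21125 - 2340 + 164775) = 351/164 - 4814/183260 = 351/164 - 4814*1/183260 = 351/164 - 2407/91630 = 15883691/7513660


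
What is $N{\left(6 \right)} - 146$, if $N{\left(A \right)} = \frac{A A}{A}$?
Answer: $-140$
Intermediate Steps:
$N{\left(A \right)} = A$ ($N{\left(A \right)} = \frac{A^{2}}{A} = A$)
$N{\left(6 \right)} - 146 = 6 - 146 = -140$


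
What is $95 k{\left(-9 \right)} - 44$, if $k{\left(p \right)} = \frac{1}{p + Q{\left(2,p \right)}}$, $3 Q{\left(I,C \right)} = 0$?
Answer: $- \frac{491}{9} \approx -54.556$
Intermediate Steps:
$Q{\left(I,C \right)} = 0$ ($Q{\left(I,C \right)} = \frac{1}{3} \cdot 0 = 0$)
$k{\left(p \right)} = \frac{1}{p}$ ($k{\left(p \right)} = \frac{1}{p + 0} = \frac{1}{p}$)
$95 k{\left(-9 \right)} - 44 = \frac{95}{-9} - 44 = 95 \left(- \frac{1}{9}\right) - 44 = - \frac{95}{9} - 44 = - \frac{491}{9}$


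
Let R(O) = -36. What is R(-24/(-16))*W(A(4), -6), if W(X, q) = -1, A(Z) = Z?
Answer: 36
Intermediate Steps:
R(-24/(-16))*W(A(4), -6) = -36*(-1) = 36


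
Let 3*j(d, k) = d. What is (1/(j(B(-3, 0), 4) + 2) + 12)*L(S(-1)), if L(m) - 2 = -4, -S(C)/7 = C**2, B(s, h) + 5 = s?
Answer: -21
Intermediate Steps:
B(s, h) = -5 + s
S(C) = -7*C**2
j(d, k) = d/3
L(m) = -2 (L(m) = 2 - 4 = -2)
(1/(j(B(-3, 0), 4) + 2) + 12)*L(S(-1)) = (1/((-5 - 3)/3 + 2) + 12)*(-2) = (1/((1/3)*(-8) + 2) + 12)*(-2) = (1/(-8/3 + 2) + 12)*(-2) = (1/(-2/3) + 12)*(-2) = (-3/2 + 12)*(-2) = (21/2)*(-2) = -21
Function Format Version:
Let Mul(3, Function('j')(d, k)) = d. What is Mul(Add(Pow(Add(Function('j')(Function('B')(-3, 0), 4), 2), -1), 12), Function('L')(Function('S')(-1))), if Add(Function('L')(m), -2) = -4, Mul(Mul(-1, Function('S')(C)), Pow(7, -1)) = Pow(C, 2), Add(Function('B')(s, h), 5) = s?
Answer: -21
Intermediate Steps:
Function('B')(s, h) = Add(-5, s)
Function('S')(C) = Mul(-7, Pow(C, 2))
Function('j')(d, k) = Mul(Rational(1, 3), d)
Function('L')(m) = -2 (Function('L')(m) = Add(2, -4) = -2)
Mul(Add(Pow(Add(Function('j')(Function('B')(-3, 0), 4), 2), -1), 12), Function('L')(Function('S')(-1))) = Mul(Add(Pow(Add(Mul(Rational(1, 3), Add(-5, -3)), 2), -1), 12), -2) = Mul(Add(Pow(Add(Mul(Rational(1, 3), -8), 2), -1), 12), -2) = Mul(Add(Pow(Add(Rational(-8, 3), 2), -1), 12), -2) = Mul(Add(Pow(Rational(-2, 3), -1), 12), -2) = Mul(Add(Rational(-3, 2), 12), -2) = Mul(Rational(21, 2), -2) = -21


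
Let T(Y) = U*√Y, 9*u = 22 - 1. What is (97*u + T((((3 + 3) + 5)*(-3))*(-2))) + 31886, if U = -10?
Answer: 96337/3 - 10*√66 ≈ 32031.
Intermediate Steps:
u = 7/3 (u = (22 - 1)/9 = (⅑)*21 = 7/3 ≈ 2.3333)
T(Y) = -10*√Y
(97*u + T((((3 + 3) + 5)*(-3))*(-2))) + 31886 = (97*(7/3) - 10*√66) + 31886 = (679/3 - 10*√66) + 31886 = 96337/3 - 10*√66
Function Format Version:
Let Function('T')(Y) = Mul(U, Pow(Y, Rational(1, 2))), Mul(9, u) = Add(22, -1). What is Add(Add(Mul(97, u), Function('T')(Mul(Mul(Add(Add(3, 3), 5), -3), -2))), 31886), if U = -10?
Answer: Add(Rational(96337, 3), Mul(-10, Pow(66, Rational(1, 2)))) ≈ 32031.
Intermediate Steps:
u = Rational(7, 3) (u = Mul(Rational(1, 9), Add(22, -1)) = Mul(Rational(1, 9), 21) = Rational(7, 3) ≈ 2.3333)
Function('T')(Y) = Mul(-10, Pow(Y, Rational(1, 2)))
Add(Add(Mul(97, u), Function('T')(Mul(Mul(Add(Add(3, 3), 5), -3), -2))), 31886) = Add(Add(Mul(97, Rational(7, 3)), Mul(-10, Pow(Mul(Mul(Add(Add(3, 3), 5), -3), -2), Rational(1, 2)))), 31886) = Add(Add(Rational(679, 3), Mul(-10, Pow(Mul(Mul(Add(6, 5), -3), -2), Rational(1, 2)))), 31886) = Add(Add(Rational(679, 3), Mul(-10, Pow(Mul(Mul(11, -3), -2), Rational(1, 2)))), 31886) = Add(Add(Rational(679, 3), Mul(-10, Pow(Mul(-33, -2), Rational(1, 2)))), 31886) = Add(Add(Rational(679, 3), Mul(-10, Pow(66, Rational(1, 2)))), 31886) = Add(Rational(96337, 3), Mul(-10, Pow(66, Rational(1, 2))))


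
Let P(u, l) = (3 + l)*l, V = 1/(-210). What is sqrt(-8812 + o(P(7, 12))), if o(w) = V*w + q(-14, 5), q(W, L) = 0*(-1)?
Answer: I*sqrt(431830)/7 ≈ 93.877*I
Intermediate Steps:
q(W, L) = 0
V = -1/210 ≈ -0.0047619
P(u, l) = l*(3 + l)
o(w) = -w/210 (o(w) = -w/210 + 0 = -w/210)
sqrt(-8812 + o(P(7, 12))) = sqrt(-8812 - 2*(3 + 12)/35) = sqrt(-8812 - 2*15/35) = sqrt(-8812 - 1/210*180) = sqrt(-8812 - 6/7) = sqrt(-61690/7) = I*sqrt(431830)/7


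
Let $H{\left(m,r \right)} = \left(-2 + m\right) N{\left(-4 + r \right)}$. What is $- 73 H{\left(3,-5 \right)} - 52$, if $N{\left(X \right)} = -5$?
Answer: $313$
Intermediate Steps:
$H{\left(m,r \right)} = 10 - 5 m$ ($H{\left(m,r \right)} = \left(-2 + m\right) \left(-5\right) = 10 - 5 m$)
$- 73 H{\left(3,-5 \right)} - 52 = - 73 \left(10 - 15\right) - 52 = \left(-73\right) \left(-5\right) - 52 = 365 - 52 = 313$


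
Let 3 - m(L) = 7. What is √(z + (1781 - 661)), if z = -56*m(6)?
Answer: 8*√21 ≈ 36.661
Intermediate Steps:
m(L) = -4 (m(L) = 3 - 1*7 = 3 - 7 = -4)
z = 224 (z = -56*(-4) = 224)
√(z + (1781 - 661)) = √(224 + (1781 - 661)) = √(224 + 1120) = √1344 = 8*√21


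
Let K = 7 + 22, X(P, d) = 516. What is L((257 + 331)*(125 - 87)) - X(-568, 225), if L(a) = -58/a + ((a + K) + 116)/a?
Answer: -3835691/7448 ≈ -515.00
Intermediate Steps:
K = 29
L(a) = -58/a + (145 + a)/a (L(a) = -58/a + ((a + 29) + 116)/a = -58/a + ((29 + a) + 116)/a = -58/a + (145 + a)/a)
L((257 + 331)*(125 - 87)) - X(-568, 225) = (87 + (257 + 331)*(125 - 87))/(((257 + 331)*(125 - 87))) - 1*516 = (87 + 588*38)/((588*38)) - 516 = (87 + 22344)/22344 - 516 = (1/22344)*22431 - 516 = 7477/7448 - 516 = -3835691/7448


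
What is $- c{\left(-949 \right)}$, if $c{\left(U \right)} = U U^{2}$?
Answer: $854670349$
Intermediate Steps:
$c{\left(U \right)} = U^{3}$
$- c{\left(-949 \right)} = - \left(-949\right)^{3} = \left(-1\right) \left(-854670349\right) = 854670349$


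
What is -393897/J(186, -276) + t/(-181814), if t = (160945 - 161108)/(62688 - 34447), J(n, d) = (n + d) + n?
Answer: -337084524965905/82153746784 ≈ -4103.1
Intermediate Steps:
J(n, d) = d + 2*n (J(n, d) = (d + n) + n = d + 2*n)
t = -163/28241 ≈ -0.0057717
-393897/J(186, -276) + t/(-181814) = -393897/(-276 + 2*186) - 163/28241/(-181814) = -393897/(-276 + 372) - 163/28241*(-1/181814) = -393897/96 + 163/5134609174 = -393897*1/96 + 163/5134609174 = -131299/32 + 163/5134609174 = -337084524965905/82153746784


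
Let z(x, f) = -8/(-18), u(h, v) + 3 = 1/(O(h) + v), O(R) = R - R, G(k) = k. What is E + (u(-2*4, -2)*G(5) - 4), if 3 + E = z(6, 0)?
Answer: -433/18 ≈ -24.056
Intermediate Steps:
O(R) = 0
u(h, v) = -3 + 1/v (u(h, v) = -3 + 1/(0 + v) = -3 + 1/v)
z(x, f) = 4/9 (z(x, f) = -8*(-1/18) = 4/9)
E = -23/9 (E = -3 + 4/9 = -23/9 ≈ -2.5556)
E + (u(-2*4, -2)*G(5) - 4) = -23/9 + ((-3 + 1/(-2))*5 - 4) = -23/9 + ((-3 - 1/2)*5 - 4) = -23/9 + (-7/2*5 - 4) = -23/9 + (-35/2 - 4) = -23/9 - 43/2 = -433/18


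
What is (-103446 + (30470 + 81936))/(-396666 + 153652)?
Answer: -4480/121507 ≈ -0.036870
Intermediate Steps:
(-103446 + (30470 + 81936))/(-396666 + 153652) = (-103446 + 112406)/(-243014) = 8960*(-1/243014) = -4480/121507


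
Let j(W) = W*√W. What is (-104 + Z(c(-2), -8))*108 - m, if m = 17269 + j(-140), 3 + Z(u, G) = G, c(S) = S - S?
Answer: -29689 + 280*I*√35 ≈ -29689.0 + 1656.5*I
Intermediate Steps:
c(S) = 0
Z(u, G) = -3 + G
j(W) = W^(3/2)
m = 17269 - 280*I*√35 (m = 17269 + (-140)^(3/2) = 17269 - 280*I*√35 ≈ 17269.0 - 1656.5*I)
(-104 + Z(c(-2), -8))*108 - m = (-104 + (-3 - 8))*108 - (17269 - 280*I*√35) = (-104 - 11)*108 + (-17269 + 280*I*√35) = -115*108 + (-17269 + 280*I*√35) = -12420 + (-17269 + 280*I*√35) = -29689 + 280*I*√35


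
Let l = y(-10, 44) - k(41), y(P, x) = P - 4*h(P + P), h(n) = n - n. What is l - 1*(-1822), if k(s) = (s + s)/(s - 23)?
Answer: 16267/9 ≈ 1807.4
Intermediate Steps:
h(n) = 0
k(s) = 2*s/(-23 + s) (k(s) = (2*s)/(-23 + s) = 2*s/(-23 + s))
y(P, x) = P (y(P, x) = P - 4*0 = P + 0 = P)
l = -131/9 (l = -10 - 2*41/(-23 + 41) = -10 - 2*41/18 = -10 - 1*41/9 = -10 - 41/9 = -131/9 ≈ -14.556)
l - 1*(-1822) = -131/9 - 1*(-1822) = -131/9 + 1822 = 16267/9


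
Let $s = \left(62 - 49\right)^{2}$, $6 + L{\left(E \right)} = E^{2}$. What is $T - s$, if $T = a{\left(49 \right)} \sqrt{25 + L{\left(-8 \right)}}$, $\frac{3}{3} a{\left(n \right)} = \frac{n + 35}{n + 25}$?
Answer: $-169 + \frac{42 \sqrt{83}}{37} \approx -158.66$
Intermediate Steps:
$L{\left(E \right)} = -6 + E^{2}$
$a{\left(n \right)} = \frac{35 + n}{25 + n}$ ($a{\left(n \right)} = \frac{n + 35}{n + 25} = \frac{35 + n}{25 + n}$)
$T = \frac{42 \sqrt{83}}{37}$ ($T = \frac{35 + 49}{25 + 49} \sqrt{25 - \left(6 - \left(-8\right)^{2}\right)} = \frac{1}{74} \cdot 84 \sqrt{25 + \left(-6 + 64\right)} = \frac{1}{74} \cdot 84 \sqrt{25 + 58} = \frac{42 \sqrt{83}}{37} \approx 10.342$)
$s = 169$ ($s = 13^{2} = 169$)
$T - s = \frac{42 \sqrt{83}}{37} - 169 = -169 + \frac{42 \sqrt{83}}{37}$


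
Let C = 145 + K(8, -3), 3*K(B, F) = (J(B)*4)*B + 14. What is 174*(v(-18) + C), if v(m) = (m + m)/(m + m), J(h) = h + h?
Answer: 55912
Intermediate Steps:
J(h) = 2*h
v(m) = 1 (v(m) = (2*m)/((2*m)) = (2*m)*(1/(2*m)) = 1)
K(B, F) = 14/3 + 8*B**2/3 (K(B, F) = (((2*B)*4)*B + 14)/3 = ((8*B)*B + 14)/3 = (8*B**2 + 14)/3 = (14 + 8*B**2)/3 = 14/3 + 8*B**2/3)
C = 961/3 (C = 145 + (14/3 + (8/3)*8**2) = 145 + (14/3 + (8/3)*64) = 145 + (14/3 + 512/3) = 145 + 526/3 = 961/3 ≈ 320.33)
174*(v(-18) + C) = 174*(1 + 961/3) = 174*(964/3) = 55912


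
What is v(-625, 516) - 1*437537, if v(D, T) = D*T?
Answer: -760037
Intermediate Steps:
v(-625, 516) - 1*437537 = -625*516 - 1*437537 = -322500 - 437537 = -760037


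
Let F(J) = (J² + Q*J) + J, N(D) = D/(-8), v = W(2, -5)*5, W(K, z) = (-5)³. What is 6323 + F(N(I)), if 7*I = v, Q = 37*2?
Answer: 22844553/3136 ≈ 7284.6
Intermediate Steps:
W(K, z) = -125
v = -625 (v = -125*5 = -625)
Q = 74
I = -625/7 (I = (⅐)*(-625) = -625/7 ≈ -89.286)
N(D) = -D/8 (N(D) = D*(-⅛) = -D/8)
F(J) = J² + 75*J (F(J) = (J² + 74*J) + J = J² + 75*J)
6323 + F(N(I)) = 6323 + (-⅛*(-625/7))*(75 - ⅛*(-625/7)) = 6323 + 625*(75 + 625/56)/56 = 6323 + (625/56)*(4825/56) = 6323 + 3015625/3136 = 22844553/3136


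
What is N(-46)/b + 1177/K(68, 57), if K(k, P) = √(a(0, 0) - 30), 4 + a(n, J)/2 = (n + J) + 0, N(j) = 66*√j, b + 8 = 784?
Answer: 11*I*(-20758*√38 + 57*√46)/7372 ≈ -190.36*I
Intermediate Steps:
b = 776 (b = -8 + 784 = 776)
a(n, J) = -8 + 2*J + 2*n (a(n, J) = -8 + 2*((n + J) + 0) = -8 + 2*((J + n) + 0) = -8 + 2*(J + n) = -8 + (2*J + 2*n) = -8 + 2*J + 2*n)
K(k, P) = I*√38 (K(k, P) = √((-8 + 2*0 + 2*0) - 30) = √((-8 + 0 + 0) - 30) = √(-8 - 30) = √(-38) = I*√38)
N(-46)/b + 1177/K(68, 57) = (66*√(-46))/776 + 1177/((I*√38)) = (66*(I*√46))*(1/776) + 1177*(-I*√38/38) = (66*I*√46)*(1/776) - 1177*I*√38/38 = 33*I*√46/388 - 1177*I*√38/38 = -1177*I*√38/38 + 33*I*√46/388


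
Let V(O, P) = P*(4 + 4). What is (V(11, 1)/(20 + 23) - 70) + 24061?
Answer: 1031621/43 ≈ 23991.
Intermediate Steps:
V(O, P) = 8*P (V(O, P) = P*8 = 8*P)
(V(11, 1)/(20 + 23) - 70) + 24061 = ((8*1)/(20 + 23) - 70) + 24061 = (8/43 - 70) + 24061 = -3002/43 + 24061 = 1031621/43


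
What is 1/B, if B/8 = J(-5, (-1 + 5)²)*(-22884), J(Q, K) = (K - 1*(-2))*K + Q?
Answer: -1/51809376 ≈ -1.9302e-8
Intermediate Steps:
J(Q, K) = Q + K*(2 + K) (J(Q, K) = (K + 2)*K + Q = (2 + K)*K + Q = K*(2 + K) + Q = Q + K*(2 + K))
B = -51809376 (B = 8*((-5 + ((-1 + 5)²)² + 2*(-1 + 5)²)*(-22884)) = 8*((-5 + (4²)² + 2*4²)*(-22884)) = 8*((-5 + 16² + 2*16)*(-22884)) = 8*((-5 + 256 + 32)*(-22884)) = 8*(283*(-22884)) = 8*(-6476172) = -51809376)
1/B = 1/(-51809376) = -1/51809376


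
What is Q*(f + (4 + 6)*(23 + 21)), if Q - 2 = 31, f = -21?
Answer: 13827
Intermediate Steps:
Q = 33 (Q = 2 + 31 = 33)
Q*(f + (4 + 6)*(23 + 21)) = 33*(-21 + (4 + 6)*(23 + 21)) = 33*(-21 + 10*44) = 33*(-21 + 440) = 33*419 = 13827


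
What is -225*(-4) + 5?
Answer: 905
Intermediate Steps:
-225*(-4) + 5 = -45*(-20) + 5 = 900 + 5 = 905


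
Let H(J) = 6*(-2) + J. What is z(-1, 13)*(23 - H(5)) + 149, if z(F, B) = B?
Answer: 539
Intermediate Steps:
H(J) = -12 + J
z(-1, 13)*(23 - H(5)) + 149 = 13*(23 - (-12 + 5)) + 149 = 13*(23 - 1*(-7)) + 149 = 13*(23 + 7) + 149 = 13*30 + 149 = 390 + 149 = 539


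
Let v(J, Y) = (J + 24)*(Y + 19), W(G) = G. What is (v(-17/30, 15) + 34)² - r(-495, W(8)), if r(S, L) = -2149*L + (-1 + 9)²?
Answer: 159130321/225 ≈ 7.0725e+5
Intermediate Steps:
v(J, Y) = (19 + Y)*(24 + J) (v(J, Y) = (24 + J)*(19 + Y) = (19 + Y)*(24 + J))
r(S, L) = 64 - 2149*L (r(S, L) = -2149*L + 8² = -2149*L + 64 = 64 - 2149*L)
(v(-17/30, 15) + 34)² - r(-495, W(8)) = ((456 + 19*(-17/30) + 24*15 - 17/30*15) + 34)² - (64 - 2149*8) = ((456 + 19*(-17*1/30) + 360 - 17*1/30*15) + 34)² - (64 - 17192) = ((456 + 19*(-17/30) + 360 - 17/30*15) + 34)² - 1*(-17128) = ((456 - 323/30 + 360 - 17/2) + 34)² + 17128 = (11951/15 + 34)² + 17128 = (12461/15)² + 17128 = 155276521/225 + 17128 = 159130321/225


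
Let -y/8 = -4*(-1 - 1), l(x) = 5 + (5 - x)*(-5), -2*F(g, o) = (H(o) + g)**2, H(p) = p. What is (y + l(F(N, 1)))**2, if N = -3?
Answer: 8836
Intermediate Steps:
F(g, o) = -(g + o)**2/2 (F(g, o) = -(o + g)**2/2 = -(g + o)**2/2)
l(x) = -20 + 5*x (l(x) = 5 + (-25 + 5*x) = -20 + 5*x)
y = -64 (y = -(-32)*(-1 - 1) = -(-32)*(-2) = -8*8 = -64)
(y + l(F(N, 1)))**2 = (-64 + (-20 + 5*(-(-3 + 1)**2/2)))**2 = (-64 + (-20 + 5*(-1/2*(-2)**2)))**2 = (-64 + (-20 + 5*(-1/2*4)))**2 = (-64 + (-20 + 5*(-2)))**2 = (-64 + (-20 - 10))**2 = (-64 - 30)**2 = (-94)**2 = 8836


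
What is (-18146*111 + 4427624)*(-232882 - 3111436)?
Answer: -8071237258924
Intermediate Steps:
(-18146*111 + 4427624)*(-232882 - 3111436) = (-2014206 + 4427624)*(-3344318) = 2413418*(-3344318) = -8071237258924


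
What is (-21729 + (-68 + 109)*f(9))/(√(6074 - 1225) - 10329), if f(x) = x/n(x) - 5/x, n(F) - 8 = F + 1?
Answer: 1346774209/640100352 + 391163*√4849/1920301056 ≈ 2.1182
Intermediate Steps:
n(F) = 9 + F (n(F) = 8 + (F + 1) = 8 + (1 + F) = 9 + F)
f(x) = -5/x + x/(9 + x) (f(x) = x/(9 + x) - 5/x = -5/x + x/(9 + x))
(-21729 + (-68 + 109)*f(9))/(√(6074 - 1225) - 10329) = (-21729 + (-68 + 109)*(-5/9 + 9/(9 + 9)))/(√(6074 - 1225) - 10329) = (-21729 + 41*(-5*⅑ + 9/18))/(√4849 - 10329) = (-21729 + 41*(-5/9 + 9*(1/18)))/(-10329 + √4849) = (-21729 + 41*(-5/9 + ½))/(-10329 + √4849) = (-21729 + 41*(-1/18))/(-10329 + √4849) = (-21729 - 41/18)/(-10329 + √4849) = -391163/(18*(-10329 + √4849))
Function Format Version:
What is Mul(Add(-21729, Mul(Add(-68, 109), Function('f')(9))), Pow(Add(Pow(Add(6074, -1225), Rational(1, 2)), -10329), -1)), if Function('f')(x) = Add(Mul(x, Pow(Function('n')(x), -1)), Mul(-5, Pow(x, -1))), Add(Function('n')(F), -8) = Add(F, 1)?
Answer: Add(Rational(1346774209, 640100352), Mul(Rational(391163, 1920301056), Pow(4849, Rational(1, 2)))) ≈ 2.1182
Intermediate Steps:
Function('n')(F) = Add(9, F) (Function('n')(F) = Add(8, Add(F, 1)) = Add(8, Add(1, F)) = Add(9, F))
Function('f')(x) = Add(Mul(-5, Pow(x, -1)), Mul(x, Pow(Add(9, x), -1))) (Function('f')(x) = Add(Mul(x, Pow(Add(9, x), -1)), Mul(-5, Pow(x, -1))) = Add(Mul(-5, Pow(x, -1)), Mul(x, Pow(Add(9, x), -1))))
Mul(Add(-21729, Mul(Add(-68, 109), Function('f')(9))), Pow(Add(Pow(Add(6074, -1225), Rational(1, 2)), -10329), -1)) = Mul(Add(-21729, Mul(Add(-68, 109), Add(Mul(-5, Pow(9, -1)), Mul(9, Pow(Add(9, 9), -1))))), Pow(Add(Pow(Add(6074, -1225), Rational(1, 2)), -10329), -1)) = Mul(Add(-21729, Mul(41, Add(Mul(-5, Rational(1, 9)), Mul(9, Pow(18, -1))))), Pow(Add(Pow(4849, Rational(1, 2)), -10329), -1)) = Mul(Add(-21729, Mul(41, Add(Rational(-5, 9), Mul(9, Rational(1, 18))))), Pow(Add(-10329, Pow(4849, Rational(1, 2))), -1)) = Mul(Add(-21729, Mul(41, Add(Rational(-5, 9), Rational(1, 2)))), Pow(Add(-10329, Pow(4849, Rational(1, 2))), -1)) = Mul(Add(-21729, Mul(41, Rational(-1, 18))), Pow(Add(-10329, Pow(4849, Rational(1, 2))), -1)) = Mul(Add(-21729, Rational(-41, 18)), Pow(Add(-10329, Pow(4849, Rational(1, 2))), -1)) = Mul(Rational(-391163, 18), Pow(Add(-10329, Pow(4849, Rational(1, 2))), -1))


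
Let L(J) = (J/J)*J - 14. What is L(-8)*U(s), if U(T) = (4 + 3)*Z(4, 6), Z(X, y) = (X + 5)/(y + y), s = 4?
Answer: -231/2 ≈ -115.50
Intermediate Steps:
Z(X, y) = (5 + X)/(2*y) (Z(X, y) = (5 + X)/((2*y)) = (5 + X)*(1/(2*y)) = (5 + X)/(2*y))
U(T) = 21/4 (U(T) = (4 + 3)*((½)*(5 + 4)/6) = 7*((½)*(⅙)*9) = 7*(¾) = 21/4)
L(J) = -14 + J (L(J) = 1*J - 14 = J - 14 = -14 + J)
L(-8)*U(s) = (-14 - 8)*(21/4) = -22*21/4 = -231/2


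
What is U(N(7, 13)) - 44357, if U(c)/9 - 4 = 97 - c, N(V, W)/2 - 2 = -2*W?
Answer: -43016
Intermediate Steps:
N(V, W) = 4 - 4*W (N(V, W) = 4 + 2*(-2*W) = 4 - 4*W)
U(c) = 909 - 9*c (U(c) = 36 + 9*(97 - c) = 36 + (873 - 9*c) = 909 - 9*c)
U(N(7, 13)) - 44357 = (909 - 9*(4 - 4*13)) - 44357 = (909 - 9*(4 - 52)) - 44357 = (909 - 9*(-48)) - 44357 = (909 + 432) - 44357 = 1341 - 44357 = -43016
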